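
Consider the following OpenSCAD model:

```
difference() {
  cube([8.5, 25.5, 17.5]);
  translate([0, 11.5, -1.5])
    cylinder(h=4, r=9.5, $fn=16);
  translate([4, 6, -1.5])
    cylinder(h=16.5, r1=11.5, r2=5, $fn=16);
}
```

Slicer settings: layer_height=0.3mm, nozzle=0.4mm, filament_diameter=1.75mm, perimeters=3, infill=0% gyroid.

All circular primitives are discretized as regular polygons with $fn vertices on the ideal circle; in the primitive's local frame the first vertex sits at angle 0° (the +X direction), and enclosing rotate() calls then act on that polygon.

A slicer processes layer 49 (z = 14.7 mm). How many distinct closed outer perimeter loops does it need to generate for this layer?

At z = 14.7 mm: the cube is present — its section is the full 8.5×25.5 rectangle; the cylinder at (0, 11.5) does not reach this height (z outside [-1.5, 2.5]); the cone at (4, 6) contributes a regular 16-gon of circumradius 5.118 (interpolated between r1=11.5 and r2=5 at t=0.982); Taking the first minus the rest: starting from the 8.5×25.5 cube, the cone at (4, 6) partially overlaps it — only the 74.05 mm² overlap (of its 80.20 mm²) is removed, clipping the outline — 2 connected regions. The result has 2 disconnected regions.

2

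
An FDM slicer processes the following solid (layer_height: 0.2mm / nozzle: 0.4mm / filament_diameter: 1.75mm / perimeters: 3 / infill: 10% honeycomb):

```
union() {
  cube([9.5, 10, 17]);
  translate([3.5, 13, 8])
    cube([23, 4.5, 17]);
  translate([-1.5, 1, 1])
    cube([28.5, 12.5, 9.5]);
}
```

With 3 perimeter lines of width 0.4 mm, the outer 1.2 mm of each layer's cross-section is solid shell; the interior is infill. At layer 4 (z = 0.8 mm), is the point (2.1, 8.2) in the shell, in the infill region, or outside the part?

At z = 0.8 mm: the cube (footprint 9.5×10) is included at this height; the cube at (3.5, 13) is not intersected at this z (z outside [8, 25]); the cube at (-1.5, 1) is not intersected at this z (z outside [1, 10.5]); Taking the union: only the 9.5×10 cube is present, so the union is just that shape — 1 connected region. Overall, the cross-section is a single solid region. The nearest boundary edge runs (9.50, 10.00)→(0.00, 10.00); distance from the point to it = 1.80 mm. The point is inside the cross-section and 1.80 mm from the nearest boundary — more than the 1.2 mm shell width (3 × 0.4), so it's in the infill interior.

infill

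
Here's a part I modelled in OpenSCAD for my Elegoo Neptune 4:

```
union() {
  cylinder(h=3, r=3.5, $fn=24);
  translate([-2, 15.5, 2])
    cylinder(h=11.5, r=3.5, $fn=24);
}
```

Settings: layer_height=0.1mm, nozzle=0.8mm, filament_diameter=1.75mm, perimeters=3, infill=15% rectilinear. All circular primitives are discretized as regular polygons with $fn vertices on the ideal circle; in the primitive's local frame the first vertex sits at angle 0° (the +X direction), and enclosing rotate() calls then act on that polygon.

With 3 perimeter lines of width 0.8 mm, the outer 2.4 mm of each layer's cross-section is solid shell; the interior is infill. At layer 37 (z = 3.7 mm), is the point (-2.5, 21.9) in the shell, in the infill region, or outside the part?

At z = 3.7 mm: the cylinder is absent (z outside [0, 3]); the r=3.5 cylinder at (-2, 15.5) gives a regular 24-gon of circumradius 3.5 (constant along its height); Taking the union: only the r=3.5 cylinder at (-2, 15.5) is present, so the union is just that shape — 1 connected region. Overall, the cross-section is a single solid region. The nearest boundary edge runs (-2.00, 19.00)→(-2.91, 18.88); distance from the point to it = 2.94 mm. The point is not inside any of the regions above, so it lies outside the cross-section (2.94 mm from the nearest boundary).

outside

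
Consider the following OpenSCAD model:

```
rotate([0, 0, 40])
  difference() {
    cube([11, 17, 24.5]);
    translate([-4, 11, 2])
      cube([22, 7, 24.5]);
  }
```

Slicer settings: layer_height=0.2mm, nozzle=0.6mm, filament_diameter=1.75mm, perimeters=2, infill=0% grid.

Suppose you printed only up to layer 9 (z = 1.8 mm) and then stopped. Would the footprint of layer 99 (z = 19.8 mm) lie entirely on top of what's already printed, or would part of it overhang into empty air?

entirely on top

Compare the two slices. At z = 1.8: the cube (footprint 11×17) is included at this height (area 187.00 mm²); the cube at (-4, 11) does not reach this height (z outside [2, 26.5]); Subtracting the remaining from the first: none of the subtracted shapes is present at this height, so the 11×17 cube is unchanged — area = 187.00 mm²; (rotated 40° about Z; rotation is an isometry so areas/perimeters/island counts are preserved). At z = 19.8: the cube is present — its section is the full 11×17 rectangle (area 187.00 mm²); the 22×7 cube at (-4, 11) contributes its full rectangle (area 154.00 mm²); Taking the first minus the rest: starting from the 11×17 cube (187.00 mm²), the 22×7 cube at (-4, 11) partially overlaps it — only the 66.00 mm² overlap (of its 154.00 mm²) is removed, clipping the outline — area = 121.00 mm²; (rotated 40° about Z; rotation is an isometry so areas/perimeters/island counts are preserved). Checking containment: the cross-section at z = 19.8 is a subset of the cross-section at z = 1.8.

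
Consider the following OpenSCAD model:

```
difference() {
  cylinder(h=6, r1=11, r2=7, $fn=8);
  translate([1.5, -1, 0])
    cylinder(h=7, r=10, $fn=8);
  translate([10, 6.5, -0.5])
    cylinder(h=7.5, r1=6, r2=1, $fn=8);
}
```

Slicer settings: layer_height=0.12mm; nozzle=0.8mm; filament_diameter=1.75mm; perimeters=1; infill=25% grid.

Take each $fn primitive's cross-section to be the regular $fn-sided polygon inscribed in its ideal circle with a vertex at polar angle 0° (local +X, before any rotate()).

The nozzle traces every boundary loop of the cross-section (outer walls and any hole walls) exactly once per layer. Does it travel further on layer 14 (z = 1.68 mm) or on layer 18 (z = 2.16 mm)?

Layer 14 (z = 1.68): the cone contributes a regular 8-gon of circumradius 9.880 (interpolated between r1=11 and r2=7 at t=0.280) (perimeter = 2·8·9.880·sin(180°/8) = 60.49 mm); the r=10 cylinder at (1.5, -1) contributes a regular 8-gon of circumradius 10 (perimeter = 2·8·10.000·sin(180°/8) = 61.23 mm); the cone at (10, 6.5) contributes a regular 8-gon of circumradius 4.547 (interpolated between r1=6 and r2=1 at t=0.291) (perimeter = 2·8·4.547·sin(180°/8) = 27.84 mm); Subtracting the remaining from the first: starting from the cone, the r=10 cylinder at (1.5, -1) partially overlaps it — only the 244.80 mm² overlap (of its 282.84 mm²) is removed, clipping the outline; the cone at (10, 6.5) partially overlaps it — only the 0.32 mm² overlap (of its 58.47 mm²) is removed, clipping the outline — boundary = 57.44 mm. So its perimeter = 57.44 mm. Layer 18 (z = 2.16): the cone contributes a regular 8-gon of circumradius 9.560 (interpolated between r1=11 and r2=7 at t=0.360) (perimeter = 2·8·9.560·sin(180°/8) = 58.54 mm); the cylinder at (1.5, -1): section is a regular 8-gon, circumradius r=10 (perimeter = 2·8·10.000·sin(180°/8) = 61.23 mm); the cone at (10, 6.5): at t=0.355 of its height the radius interpolates to r₁+(r₂−r₁)t = 4.227, giving a regular 8-gon of that circumradius (perimeter = 2·8·4.227·sin(180°/8) = 25.88 mm); Taking the first minus the rest: starting from the cone, the r=10 cylinder at (1.5, -1) partially overlaps it — only the 236.03 mm² overlap (of its 282.84 mm²) is removed, clipping the outline; the cone at (10, 6.5) misses the remaining region (no effect) — boundary = 46.15 mm. So its perimeter = 46.15 mm. Layer 14 is larger (57.44 vs 46.15 mm).

layer 14 (z = 1.68 mm)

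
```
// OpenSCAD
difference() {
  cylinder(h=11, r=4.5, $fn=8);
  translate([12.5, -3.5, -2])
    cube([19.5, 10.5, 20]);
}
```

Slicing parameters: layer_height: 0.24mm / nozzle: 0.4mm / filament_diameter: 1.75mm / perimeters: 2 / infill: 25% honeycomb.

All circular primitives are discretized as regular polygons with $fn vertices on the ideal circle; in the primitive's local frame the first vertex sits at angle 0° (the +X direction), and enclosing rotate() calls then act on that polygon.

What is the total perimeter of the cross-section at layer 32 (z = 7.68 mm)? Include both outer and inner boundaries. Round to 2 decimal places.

At z = 7.68 mm: the r=4.5 cylinder gives a regular 8-gon of circumradius 4.5 (constant along its height) (perimeter = 2·8·4.500·sin(180°/8) = 27.55 mm); the cube at (12.5, -3.5) (footprint 19.5×10.5) is included at this height (perimeter 60.00 mm); Taking the first minus the rest: starting from the r=4.5 cylinder, the 19.5×10.5 cube at (12.5, -3.5) misses the remaining region (no effect) — boundary = 27.55 mm. Overall, the cross-section is a single solid region. Total boundary length (outer) = 27.55 mm.

27.55 mm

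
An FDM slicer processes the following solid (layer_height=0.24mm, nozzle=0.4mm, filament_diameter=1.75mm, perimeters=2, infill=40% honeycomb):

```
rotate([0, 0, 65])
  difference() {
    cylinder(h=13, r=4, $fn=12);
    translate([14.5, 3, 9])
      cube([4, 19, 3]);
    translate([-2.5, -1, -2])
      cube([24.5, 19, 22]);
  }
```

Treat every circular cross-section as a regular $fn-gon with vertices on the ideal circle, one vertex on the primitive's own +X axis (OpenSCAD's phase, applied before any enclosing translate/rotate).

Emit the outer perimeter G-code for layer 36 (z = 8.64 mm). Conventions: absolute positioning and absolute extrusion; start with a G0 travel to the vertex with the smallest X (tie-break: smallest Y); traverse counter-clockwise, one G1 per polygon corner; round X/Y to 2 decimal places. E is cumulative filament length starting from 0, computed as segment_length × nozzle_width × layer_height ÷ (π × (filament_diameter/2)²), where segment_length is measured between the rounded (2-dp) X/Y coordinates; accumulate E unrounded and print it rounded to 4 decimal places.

At z = 8.64 mm: the r=4 cylinder gives a regular 12-gon of circumradius 4 (constant along its height); the cube at (14.5, 3) does not reach this height (z outside [9, 12]); the cube at (-2.5, -1) is present — its section is the full 24.5×19 rectangle; Taking the first minus the rest: starting from the r=4 cylinder, the 24.5×19 cube at (-2.5, -1) partially overlaps it — only the 27.44 mm² overlap (of its 465.50 mm²) is removed, clipping the outline — 1 connected region; (whole slice rotated 65° about Z — lengths, areas and connectivity unchanged). The outline is a single polygon with 10 vertices. Extrusion per mm of travel: 0.4 × 0.24 / (π × 0.875²) = 0.039912. Accumulating E over each segment gives final E = 0.9987.

G0 X-3.74 Y-1.01 Z8.64
G1 X-3.28 Y-2.29 E0.0543
G1 X-1.69 Y-3.63 E0.1373
G1 X0.35 Y-3.98 E0.2199
G1 X2.29 Y-3.28 E0.3022
G1 X3.63 Y-1.69 E0.3852
G1 X3.98 Y0.35 E0.4678
G1 X3.28 Y2.29 E0.5501
G1 X2.48 Y2.96 E0.5918
G1 X-0.15 Y-2.69 E0.8405
G1 X-3.74 Y-1.01 E0.9987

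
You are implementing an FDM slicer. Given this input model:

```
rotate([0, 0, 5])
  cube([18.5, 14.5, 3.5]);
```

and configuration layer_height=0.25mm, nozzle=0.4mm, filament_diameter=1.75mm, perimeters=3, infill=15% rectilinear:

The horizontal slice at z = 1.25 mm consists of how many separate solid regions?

1

At z = 1.25 mm: the cube is present — its section is the full 18.5×14.5 rectangle; (whole slice rotated 5° about Z — lengths, areas and connectivity unchanged). The result has 1 disconnected region.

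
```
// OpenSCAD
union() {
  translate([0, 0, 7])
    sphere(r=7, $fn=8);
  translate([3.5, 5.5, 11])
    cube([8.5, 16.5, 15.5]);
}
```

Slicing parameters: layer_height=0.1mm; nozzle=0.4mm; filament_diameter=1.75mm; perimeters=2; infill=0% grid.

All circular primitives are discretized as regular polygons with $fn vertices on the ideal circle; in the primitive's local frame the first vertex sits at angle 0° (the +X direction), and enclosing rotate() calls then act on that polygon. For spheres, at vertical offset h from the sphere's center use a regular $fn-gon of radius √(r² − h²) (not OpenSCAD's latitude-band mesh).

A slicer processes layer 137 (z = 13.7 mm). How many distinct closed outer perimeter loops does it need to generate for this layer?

2

At z = 13.7 mm: the r=7 sphere slices to a regular 8-gon of circumradius 2.027 (√(r²−h²) with h=6.7 from center); the 8.5×16.5 cube at (3.5, 5.5) contributes its full rectangle; Taking the union: the 2 present regions are separate (no shared area or edge), so areas and boundary lengths simply add and each stays a separate island — 2 connected regions. The result has 2 disconnected regions.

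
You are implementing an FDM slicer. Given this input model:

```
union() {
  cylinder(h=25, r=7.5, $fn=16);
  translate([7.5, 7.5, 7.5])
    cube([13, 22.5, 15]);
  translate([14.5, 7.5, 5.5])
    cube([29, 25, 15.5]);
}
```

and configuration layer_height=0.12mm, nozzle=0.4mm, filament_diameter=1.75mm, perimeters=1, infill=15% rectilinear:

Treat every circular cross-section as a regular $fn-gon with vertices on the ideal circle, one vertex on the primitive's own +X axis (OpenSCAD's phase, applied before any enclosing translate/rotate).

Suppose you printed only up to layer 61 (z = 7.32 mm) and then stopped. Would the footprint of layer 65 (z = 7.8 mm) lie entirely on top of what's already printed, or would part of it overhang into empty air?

part overhangs

Compare the two slices. At z = 7.32: the r=7.5 cylinder gives a regular 16-gon of circumradius 7.5 (constant along its height) (area = (16/2)·7.500²·sin(360°/16) = 172.21 mm²); the cube at (7.5, 7.5) does not reach this height (z outside [7.5, 22.5]); the cube at (14.5, 7.5) is present — its section is the full 29×25 rectangle (area 725.00 mm²); Taking the union: the 2 present regions are separate (no shared area or edge), so areas and boundary lengths simply add and each stays a separate island — area = 897.21 mm². At z = 7.8: the cylinder: section is a regular 16-gon, circumradius r=7.5 (area = (16/2)·7.500²·sin(360°/16) = 172.21 mm²); the cube at (7.5, 7.5) (footprint 13×22.5) is included at this height (area 292.50 mm²); the cube at (14.5, 7.5) (footprint 29×25) is included at this height (area 725.00 mm²); Taking the union: the regions partially overlap — summed areas 1189.71 mm² minus the doubly-counted overlap 135.00 mm² gives 1054.71 mm² — area = 1054.71 mm². Checking containment: at z = 7.8 the cross-section extends beyond the z = 7.32 cross-section by about 157.50 mm².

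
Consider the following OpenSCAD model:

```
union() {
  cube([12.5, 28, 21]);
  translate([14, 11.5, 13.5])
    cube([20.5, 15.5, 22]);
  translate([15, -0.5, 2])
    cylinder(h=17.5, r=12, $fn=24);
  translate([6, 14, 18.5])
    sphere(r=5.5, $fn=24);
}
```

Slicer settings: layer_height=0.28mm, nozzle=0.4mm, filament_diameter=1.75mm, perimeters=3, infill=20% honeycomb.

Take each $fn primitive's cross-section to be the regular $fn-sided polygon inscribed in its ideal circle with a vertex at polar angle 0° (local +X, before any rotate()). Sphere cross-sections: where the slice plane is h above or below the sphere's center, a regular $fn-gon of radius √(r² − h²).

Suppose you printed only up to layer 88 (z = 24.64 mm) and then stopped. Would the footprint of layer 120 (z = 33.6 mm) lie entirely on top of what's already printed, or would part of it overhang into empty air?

entirely on top

Compare the two slices. At z = 24.64: the cube is not intersected at this z (z outside [0, 21]); the cube at (14, 11.5) (footprint 20.5×15.5) is included at this height (area 317.75 mm²); the cylinder at (15, -0.5) is absent (z outside [2, 19.5]); the sphere at (6, 14) is not intersected at this z (|z−center|=6.140 > r=5.5); Combining (union): only the 20.5×15.5 cube at (14, 11.5) is present, so the union is just that shape — area = 317.75 mm². At z = 33.6: the cube does not reach this height (z outside [0, 21]); the cube at (14, 11.5) is present — its section is the full 20.5×15.5 rectangle (area 317.75 mm²); the cylinder at (15, -0.5) is not intersected at this z (z outside [2, 19.5]); the sphere at (6, 14) does not reach this height (|z−center|=15.100 > r=5.5); Taking the union: only the 20.5×15.5 cube at (14, 11.5) is present, so the union is just that shape — area = 317.75 mm². Checking containment: the cross-section at z = 33.6 is a subset of the cross-section at z = 24.64.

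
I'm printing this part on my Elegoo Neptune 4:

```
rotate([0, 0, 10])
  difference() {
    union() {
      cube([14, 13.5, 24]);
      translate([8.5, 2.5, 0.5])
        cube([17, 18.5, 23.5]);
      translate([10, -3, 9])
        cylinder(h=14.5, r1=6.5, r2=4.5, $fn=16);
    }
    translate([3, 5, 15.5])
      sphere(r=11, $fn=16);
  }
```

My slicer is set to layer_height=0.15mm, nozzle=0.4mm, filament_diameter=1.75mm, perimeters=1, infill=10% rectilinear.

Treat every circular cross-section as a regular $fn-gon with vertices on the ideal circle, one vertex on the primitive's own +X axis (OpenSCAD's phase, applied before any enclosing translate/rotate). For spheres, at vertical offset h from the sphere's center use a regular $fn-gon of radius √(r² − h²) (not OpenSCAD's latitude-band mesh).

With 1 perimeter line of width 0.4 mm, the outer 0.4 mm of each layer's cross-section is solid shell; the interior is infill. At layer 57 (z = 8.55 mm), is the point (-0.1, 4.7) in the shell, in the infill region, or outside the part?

outside

At z = 8.55 mm: the cube is present — its section is the full 14×13.5 rectangle; the 17×18.5 cube at (8.5, 2.5) contributes its full rectangle; the cone at (10, -3) is absent (z outside [9, 23.5]); Taking the union: the regions partially overlap (shared area 60.50 mm²), so overlapping operands fuse into one piece — 1 connected region; the r=11 sphere at (3, 5) slices to a regular 16-gon of circumradius 8.526 (√(r²−h²) with h=6.95 from center); Subtracting the remaining from the first: starting from the result so far, the r=11 sphere at (3, 5) partially overlaps it — only the 134.76 mm² overlap (of its 222.56 mm²) is removed, clipping the outline — 2 connected regions; (rotated 10° about Z; rotation is an isometry so areas/perimeters/island counts are preserved). Overall, the cross-section has 2 separate islands. Undo the 10° rotation: the query point maps to (0.718, 4.646) in the un-rotated model frame. The nearest boundary edge runs (2.87, 13.50)→(0.00, 12.93); distance from the point to it = 8.31 mm. The point is not inside any of the regions above, so it lies outside the cross-section (8.31 mm from the nearest boundary).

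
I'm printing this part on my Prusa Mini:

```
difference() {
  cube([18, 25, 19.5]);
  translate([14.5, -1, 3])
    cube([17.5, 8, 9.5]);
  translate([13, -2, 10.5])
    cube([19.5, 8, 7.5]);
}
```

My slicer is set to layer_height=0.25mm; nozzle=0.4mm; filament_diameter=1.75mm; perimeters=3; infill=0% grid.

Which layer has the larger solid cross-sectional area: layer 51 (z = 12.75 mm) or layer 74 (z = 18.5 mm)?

Layer 51 (z = 12.75): the 18×25 cube contributes its full rectangle (area 450.00 mm²); the cube at (14.5, -1) is absent (z outside [3, 12.5]); the cube at (13, -2) (footprint 19.5×8) is included at this height (area 156.00 mm²); Subtracting the remaining from the first: starting from the 18×25 cube (450.00 mm²), the 19.5×8 cube at (13, -2) partially overlaps it — only the 30.00 mm² overlap (of its 156.00 mm²) is removed, clipping the outline — area = 420.00 mm². So its area = 420.00 mm². Layer 74 (z = 18.5): the cube is present — its section is the full 18×25 rectangle (area 450.00 mm²); the cube at (14.5, -1) is not intersected at this z (z outside [3, 12.5]); the cube at (13, -2) is not intersected at this z (z outside [10.5, 18]); After the difference (first − rest): none of the subtracted shapes is present at this height, so the 18×25 cube is unchanged — area = 450.00 mm². So its area = 450.00 mm². Layer 74 is larger (450.00 vs 420.00 mm²).

layer 74 (z = 18.5 mm)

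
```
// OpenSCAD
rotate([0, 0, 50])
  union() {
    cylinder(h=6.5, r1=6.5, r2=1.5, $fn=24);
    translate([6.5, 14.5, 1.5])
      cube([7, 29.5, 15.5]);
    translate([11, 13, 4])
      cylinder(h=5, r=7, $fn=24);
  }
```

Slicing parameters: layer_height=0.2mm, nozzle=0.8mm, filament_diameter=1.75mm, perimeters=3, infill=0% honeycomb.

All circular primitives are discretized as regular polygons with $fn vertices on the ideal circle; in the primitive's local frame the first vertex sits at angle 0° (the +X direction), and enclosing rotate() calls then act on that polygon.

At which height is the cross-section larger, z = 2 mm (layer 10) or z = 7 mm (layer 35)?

layer 35 (z = 7 mm)

Layer 10 (z = 2): the cone (r1=6.5→r2=1.5) has section circumradius 4.962 here — a regular 24-gon (area = (24/2)·4.962²·sin(360°/24) = 76.46 mm²); the 7×29.5 cube at (6.5, 14.5) contributes its full rectangle (area 206.50 mm²); the cylinder at (11, 13) does not reach this height (z outside [4, 9]); Taking the union: the 2 present regions are separate (no shared area or edge), so areas and boundary lengths simply add and each stays a separate island — area = 282.96 mm²; (whole slice rotated 50° about Z — lengths, areas and connectivity unchanged). So its area = 282.96 mm². Layer 35 (z = 7): the cone does not reach this height (z outside [0, 6.5]); the 7×29.5 cube at (6.5, 14.5) contributes its full rectangle (area 206.50 mm²); the cylinder at (11, 13): section is a regular 24-gon, circumradius r=7 (area = (24/2)·7.000²·sin(360°/24) = 152.19 mm²); Taking the union: the regions partially overlap — summed areas 358.69 mm² minus the doubly-counted overlap 35.49 mm² gives 323.19 mm² — area = 323.19 mm²; (whole slice rotated 50° about Z — lengths, areas and connectivity unchanged). So its area = 323.19 mm². Layer 35 is larger (323.19 vs 282.96 mm²).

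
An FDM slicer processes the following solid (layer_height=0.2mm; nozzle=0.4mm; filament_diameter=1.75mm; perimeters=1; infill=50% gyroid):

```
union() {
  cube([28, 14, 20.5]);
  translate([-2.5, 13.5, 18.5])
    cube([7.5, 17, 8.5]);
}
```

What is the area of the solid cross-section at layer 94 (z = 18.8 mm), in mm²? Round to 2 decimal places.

At z = 18.8 mm: the cube is present — its section is the full 28×14 rectangle (area 392.00 mm²); the cube at (-2.5, 13.5) is present — its section is the full 7.5×17 rectangle (area 127.50 mm²); Merging all regions: the regions partially overlap — summed areas 519.50 mm² minus the doubly-counted overlap 2.50 mm² gives 517.00 mm² — area = 517.00 mm². Overall, the cross-section is a single solid region. Net area = 517.00 mm².

517.00 mm²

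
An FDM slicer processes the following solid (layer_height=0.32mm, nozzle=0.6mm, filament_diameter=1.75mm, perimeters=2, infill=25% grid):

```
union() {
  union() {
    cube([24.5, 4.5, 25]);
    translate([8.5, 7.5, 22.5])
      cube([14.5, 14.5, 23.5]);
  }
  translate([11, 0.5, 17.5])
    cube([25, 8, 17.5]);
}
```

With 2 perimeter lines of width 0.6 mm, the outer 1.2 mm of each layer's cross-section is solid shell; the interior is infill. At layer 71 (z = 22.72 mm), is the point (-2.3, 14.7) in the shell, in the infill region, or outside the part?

outside

At z = 22.72 mm: the 24.5×4.5 cube contributes its full rectangle; the 14.5×14.5 cube at (8.5, 7.5) contributes its full rectangle; Combining (union): the 2 present regions are separate (no shared area or edge), so areas and boundary lengths simply add and each stays a separate island — 2 connected regions; the cube at (11, 0.5) is present — its section is the full 25×8 rectangle; Combining (union): the regions partially overlap (shared area 66.00 mm²), so overlapping operands fuse into one piece — 1 connected region. Overall, the cross-section is a single solid region. The nearest boundary edge runs (0.00, 0.00)→(0.00, 4.50); distance from the point to it = 10.46 mm. The point is not inside any of the regions above, so it lies outside the cross-section (10.46 mm from the nearest boundary).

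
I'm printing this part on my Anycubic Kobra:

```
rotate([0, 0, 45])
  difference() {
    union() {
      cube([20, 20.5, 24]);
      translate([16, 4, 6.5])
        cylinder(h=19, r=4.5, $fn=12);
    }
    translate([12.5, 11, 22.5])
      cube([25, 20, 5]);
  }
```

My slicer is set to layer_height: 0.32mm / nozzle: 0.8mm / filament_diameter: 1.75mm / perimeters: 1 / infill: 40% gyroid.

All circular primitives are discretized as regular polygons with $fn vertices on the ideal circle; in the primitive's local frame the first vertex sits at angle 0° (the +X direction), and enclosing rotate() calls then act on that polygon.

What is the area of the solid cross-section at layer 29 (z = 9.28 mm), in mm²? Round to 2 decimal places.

411.87 mm²

At z = 9.28 mm: the cube is present — its section is the full 20×20.5 rectangle (area 410.00 mm²); the r=4.5 cylinder at (16, 4) contributes a regular 12-gon of circumradius 4.5 (area = (12/2)·4.500²·sin(360°/12) = 60.75 mm²); Merging all regions: the regions partially overlap — summed areas 470.75 mm² minus the doubly-counted overlap 58.88 mm² gives 411.87 mm² — area = 411.87 mm²; the cube at (12.5, 11) is not intersected at this z (z outside [22.5, 27.5]); Taking the first minus the rest: none of the subtracted shapes is present at this height, so that combined region is unchanged — area = 411.87 mm²; (rotated 45° about Z; rotation is an isometry so areas/perimeters/island counts are preserved). Overall, the cross-section is a single solid region. Net area = 411.87 mm².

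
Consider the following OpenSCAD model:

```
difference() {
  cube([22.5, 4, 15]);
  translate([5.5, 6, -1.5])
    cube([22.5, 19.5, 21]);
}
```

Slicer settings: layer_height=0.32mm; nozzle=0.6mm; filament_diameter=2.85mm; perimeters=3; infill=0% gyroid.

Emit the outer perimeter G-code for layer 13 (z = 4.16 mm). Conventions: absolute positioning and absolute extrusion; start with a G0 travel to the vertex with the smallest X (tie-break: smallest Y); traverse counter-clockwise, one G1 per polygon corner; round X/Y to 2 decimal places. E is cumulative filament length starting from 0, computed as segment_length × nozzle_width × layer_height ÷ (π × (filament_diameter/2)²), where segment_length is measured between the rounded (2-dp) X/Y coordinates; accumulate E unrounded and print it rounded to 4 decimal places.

At z = 4.16 mm: the cube is present — its section is the full 22.5×4 rectangle; the 22.5×19.5 cube at (5.5, 6) contributes its full rectangle; Taking the first minus the rest: starting from the 22.5×4 cube, the 22.5×19.5 cube at (5.5, 6) misses the remaining region (no effect) — 1 connected region. The outline is a single polygon with 4 vertices. Extrusion per mm of travel: 0.6 × 0.32 / (π × 1.425²) = 0.030097. Accumulating E over each segment gives final E = 1.5951.

G0 X0.00 Y0.00 Z4.16
G1 X22.50 Y0.00 E0.6772
G1 X22.50 Y4.00 E0.7976
G1 X0.00 Y4.00 E1.4747
G1 X0.00 Y0.00 E1.5951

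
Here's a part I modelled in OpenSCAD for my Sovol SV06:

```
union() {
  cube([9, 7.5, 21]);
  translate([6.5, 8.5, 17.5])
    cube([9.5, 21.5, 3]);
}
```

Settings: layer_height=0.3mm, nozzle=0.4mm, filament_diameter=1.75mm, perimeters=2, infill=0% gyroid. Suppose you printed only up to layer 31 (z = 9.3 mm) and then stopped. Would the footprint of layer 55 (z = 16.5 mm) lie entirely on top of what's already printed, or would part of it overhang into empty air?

Compare the two slices. At z = 9.3: the cube (footprint 9×7.5) is included at this height (area 67.50 mm²); the cube at (6.5, 8.5) is not intersected at this z (z outside [17.5, 20.5]); Merging all regions: only the 9×7.5 cube is present, so the union is just that shape — area = 67.50 mm². At z = 16.5: the cube (footprint 9×7.5) is included at this height (area 67.50 mm²); the cube at (6.5, 8.5) is absent (z outside [17.5, 20.5]); Taking the union: only the 9×7.5 cube is present, so the union is just that shape — area = 67.50 mm². Checking containment: the cross-section at z = 16.5 is a subset of the cross-section at z = 9.3.

entirely on top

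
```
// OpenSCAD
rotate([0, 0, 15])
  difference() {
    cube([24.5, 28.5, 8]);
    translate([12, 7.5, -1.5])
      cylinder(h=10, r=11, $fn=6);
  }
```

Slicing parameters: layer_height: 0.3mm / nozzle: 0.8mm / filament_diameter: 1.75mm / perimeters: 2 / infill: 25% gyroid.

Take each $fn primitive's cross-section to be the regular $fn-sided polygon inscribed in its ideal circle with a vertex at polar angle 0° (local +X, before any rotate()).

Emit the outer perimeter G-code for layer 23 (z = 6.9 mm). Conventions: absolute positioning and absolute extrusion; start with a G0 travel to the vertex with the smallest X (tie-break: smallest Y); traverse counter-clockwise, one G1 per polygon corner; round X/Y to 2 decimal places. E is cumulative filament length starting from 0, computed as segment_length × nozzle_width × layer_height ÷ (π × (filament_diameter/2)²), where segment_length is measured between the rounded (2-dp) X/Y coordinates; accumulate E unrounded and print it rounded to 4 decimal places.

At z = 6.9 mm: the 24.5×28.5 cube contributes its full rectangle; the r=11 cylinder at (12, 7.5) contributes a regular 6-gon of circumradius 11; Subtracting the remaining from the first: starting from the 24.5×28.5 cube, the r=11 cylinder at (12, 7.5) partially overlaps it — only the 289.71 mm² overlap (of its 314.37 mm²) is removed, clipping the outline — 1 connected region; (rotated 15° about Z; rotation is an isometry so areas/perimeters/island counts are preserved). The outline is a single polygon with 10 vertices. Extrusion per mm of travel: 0.8 × 0.3 / (π × 0.875²) = 0.099780. Accumulating E over each segment gives final E = 14.2707.

G0 X-7.38 Y27.53 Z6.90
G1 X0.00 Y0.00 E2.8439
G1 X5.15 Y1.38 E3.3759
G1 X-0.98 Y7.50 E4.2402
G1 X1.87 Y18.13 E5.3384
G1 X12.50 Y20.98 E6.4365
G1 X20.28 Y13.20 E7.5343
G1 X18.03 Y4.83 E8.3992
G1 X23.67 Y6.34 E8.9817
G1 X16.29 Y33.87 E11.8257
G1 X-7.38 Y27.53 E14.2707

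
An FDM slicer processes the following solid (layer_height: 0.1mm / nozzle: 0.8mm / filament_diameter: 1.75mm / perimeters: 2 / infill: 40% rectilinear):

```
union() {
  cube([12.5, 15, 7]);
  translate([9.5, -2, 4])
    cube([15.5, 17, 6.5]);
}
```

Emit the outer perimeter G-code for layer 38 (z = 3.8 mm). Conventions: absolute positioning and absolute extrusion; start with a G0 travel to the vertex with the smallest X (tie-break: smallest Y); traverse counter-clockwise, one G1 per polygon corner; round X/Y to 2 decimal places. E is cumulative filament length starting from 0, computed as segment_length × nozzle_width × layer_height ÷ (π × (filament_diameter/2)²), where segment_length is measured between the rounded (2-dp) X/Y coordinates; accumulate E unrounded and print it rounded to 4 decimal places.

G0 X0.00 Y0.00 Z3.80
G1 X12.50 Y0.00 E0.4158
G1 X12.50 Y15.00 E0.9147
G1 X0.00 Y15.00 E1.3304
G1 X0.00 Y0.00 E1.8293

At z = 3.8 mm: the 12.5×15 cube contributes its full rectangle; the cube at (9.5, -2) is not intersected at this z (z outside [4, 10.5]); Combining (union): only the 12.5×15 cube is present, so the union is just that shape — 1 connected region. The outline is a single polygon with 4 vertices. Extrusion per mm of travel: 0.8 × 0.1 / (π × 0.875²) = 0.033260. Accumulating E over each segment gives final E = 1.8293.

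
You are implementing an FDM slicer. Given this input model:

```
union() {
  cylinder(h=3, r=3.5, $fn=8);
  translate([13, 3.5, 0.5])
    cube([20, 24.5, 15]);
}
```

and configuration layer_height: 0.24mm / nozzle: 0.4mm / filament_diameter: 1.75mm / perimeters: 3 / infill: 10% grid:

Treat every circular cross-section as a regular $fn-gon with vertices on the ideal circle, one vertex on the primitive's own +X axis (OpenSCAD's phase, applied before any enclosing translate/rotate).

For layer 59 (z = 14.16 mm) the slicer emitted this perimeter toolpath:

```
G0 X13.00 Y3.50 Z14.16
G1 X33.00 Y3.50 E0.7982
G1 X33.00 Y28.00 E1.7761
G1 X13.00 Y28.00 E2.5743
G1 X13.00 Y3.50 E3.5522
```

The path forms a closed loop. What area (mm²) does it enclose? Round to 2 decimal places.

490.00 mm²

Apply the shoelace formula to the sequence of (X, Y) vertices; enclosed area = 490.00 mm².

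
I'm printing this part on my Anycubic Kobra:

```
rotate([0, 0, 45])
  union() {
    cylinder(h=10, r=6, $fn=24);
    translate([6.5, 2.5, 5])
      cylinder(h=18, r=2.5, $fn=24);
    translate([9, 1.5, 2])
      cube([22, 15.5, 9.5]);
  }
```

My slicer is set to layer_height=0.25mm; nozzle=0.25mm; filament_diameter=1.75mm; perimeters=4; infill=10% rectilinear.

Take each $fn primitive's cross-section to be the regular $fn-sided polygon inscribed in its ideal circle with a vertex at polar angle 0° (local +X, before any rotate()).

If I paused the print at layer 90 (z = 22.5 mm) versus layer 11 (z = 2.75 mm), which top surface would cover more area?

Layer 90 (z = 22.5): the cylinder is not intersected at this z (z outside [0, 10]); the r=2.5 cylinder at (6.5, 2.5) gives a regular 24-gon of circumradius 2.5 (constant along its height) (area = (24/2)·2.500²·sin(360°/24) = 19.41 mm²); the cube at (9, 1.5) is absent (z outside [2, 11.5]); Merging all regions: only the r=2.5 cylinder at (6.5, 2.5) is present, so the union is just that shape — area = 19.41 mm²; (rotated 45° about Z; rotation is an isometry so areas/perimeters/island counts are preserved). So its area = 19.41 mm². Layer 11 (z = 2.75): the cylinder: section is a regular 24-gon, circumradius r=6 (area = (24/2)·6.000²·sin(360°/24) = 111.81 mm²); the cylinder at (6.5, 2.5) is not intersected at this z (z outside [5, 23]); the cube at (9, 1.5) (footprint 22×15.5) is included at this height (area 341.00 mm²); Merging all regions: the 2 present regions are separate (no shared area or edge), so areas and boundary lengths simply add and each stays a separate island — area = 452.81 mm²; (whole slice rotated 45° about Z — lengths, areas and connectivity unchanged). So its area = 452.81 mm². Layer 11 is larger (452.81 vs 19.41 mm²).

layer 11 (z = 2.75 mm)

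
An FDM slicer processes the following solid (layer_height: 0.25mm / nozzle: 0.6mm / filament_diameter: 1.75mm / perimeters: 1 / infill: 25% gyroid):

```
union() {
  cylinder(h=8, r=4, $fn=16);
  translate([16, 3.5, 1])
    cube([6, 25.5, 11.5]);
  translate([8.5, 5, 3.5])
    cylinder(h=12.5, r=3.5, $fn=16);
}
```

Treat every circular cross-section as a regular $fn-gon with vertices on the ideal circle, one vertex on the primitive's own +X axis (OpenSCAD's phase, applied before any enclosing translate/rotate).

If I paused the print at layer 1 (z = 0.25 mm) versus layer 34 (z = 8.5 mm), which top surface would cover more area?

Layer 1 (z = 0.25): the r=4 cylinder gives a regular 16-gon of circumradius 4 (constant along its height) (area = (16/2)·4.000²·sin(360°/16) = 48.98 mm²); the cube at (16, 3.5) is not intersected at this z (z outside [1, 12.5]); the cylinder at (8.5, 5) is absent (z outside [3.5, 16]); Merging all regions: only the r=4 cylinder is present, so the union is just that shape — area = 48.98 mm². So its area = 48.98 mm². Layer 34 (z = 8.5): the cylinder is not intersected at this z (z outside [0, 8]); the 6×25.5 cube at (16, 3.5) contributes its full rectangle (area 153.00 mm²); the r=3.5 cylinder at (8.5, 5) contributes a regular 16-gon of circumradius 3.5 (area = (16/2)·3.500²·sin(360°/16) = 37.50 mm²); Taking the union: the 2 present regions are separate (no shared area or edge), so areas and boundary lengths simply add and each stays a separate island — area = 190.50 mm². So its area = 190.50 mm². Layer 34 is larger (190.50 vs 48.98 mm²).

layer 34 (z = 8.5 mm)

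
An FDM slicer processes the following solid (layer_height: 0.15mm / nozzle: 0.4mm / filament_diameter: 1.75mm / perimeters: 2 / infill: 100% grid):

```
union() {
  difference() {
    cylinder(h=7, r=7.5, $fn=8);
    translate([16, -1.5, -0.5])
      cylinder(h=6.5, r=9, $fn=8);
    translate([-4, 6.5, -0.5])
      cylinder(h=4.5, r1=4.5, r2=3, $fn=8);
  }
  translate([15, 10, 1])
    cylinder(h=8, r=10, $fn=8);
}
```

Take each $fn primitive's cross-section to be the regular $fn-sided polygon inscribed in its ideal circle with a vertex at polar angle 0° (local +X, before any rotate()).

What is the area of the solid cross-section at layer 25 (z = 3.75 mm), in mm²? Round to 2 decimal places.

432.56 mm²

At z = 3.75 mm: the r=7.5 cylinder contributes a regular 8-gon of circumradius 7.5 (area = (8/2)·7.500²·sin(360°/8) = 159.10 mm²); the r=9 cylinder at (16, -1.5) gives a regular 8-gon of circumradius 9 (constant along its height) (area = (8/2)·9.000²·sin(360°/8) = 229.10 mm²); the cone at (-4, 6.5) (r1=4.5→r2=3) has section circumradius 3.083 here — a regular 8-gon (area = (8/2)·3.083²·sin(360°/8) = 26.89 mm²); After the difference (first − rest): starting from the r=7.5 cylinder (159.10 mm²), the r=9 cylinder at (16, -1.5) misses the remaining region (no effect); the cone at (-4, 6.5) partially overlaps it — only the 9.38 mm² overlap (of its 26.89 mm²) is removed, clipping the outline — area = 149.72 mm²; the r=10 cylinder at (15, 10) contributes a regular 8-gon of circumradius 10 (area = (8/2)·10.000²·sin(360°/8) = 282.84 mm²); Combining (union): the 2 present regions are separate (no shared area or edge), so areas and boundary lengths simply add and each stays a separate island — area = 432.56 mm². Overall, the cross-section has 2 separate islands. Net area = 432.56 mm².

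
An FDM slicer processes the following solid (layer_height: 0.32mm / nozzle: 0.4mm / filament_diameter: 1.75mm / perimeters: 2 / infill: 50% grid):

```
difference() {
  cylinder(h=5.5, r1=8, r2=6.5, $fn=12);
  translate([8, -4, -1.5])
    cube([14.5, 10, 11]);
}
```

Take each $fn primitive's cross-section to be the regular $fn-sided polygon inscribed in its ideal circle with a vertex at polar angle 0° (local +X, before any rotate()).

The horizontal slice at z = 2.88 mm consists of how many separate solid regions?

At z = 2.88 mm: the cone (r1=8→r2=6.5) has section circumradius 7.215 here — a regular 12-gon; the 14.5×10 cube at (8, -4) contributes its full rectangle; Taking the first minus the rest: starting from the cone, the 14.5×10 cube at (8, -4) misses the remaining region (no effect) — 1 connected region. The result has 1 disconnected region.

1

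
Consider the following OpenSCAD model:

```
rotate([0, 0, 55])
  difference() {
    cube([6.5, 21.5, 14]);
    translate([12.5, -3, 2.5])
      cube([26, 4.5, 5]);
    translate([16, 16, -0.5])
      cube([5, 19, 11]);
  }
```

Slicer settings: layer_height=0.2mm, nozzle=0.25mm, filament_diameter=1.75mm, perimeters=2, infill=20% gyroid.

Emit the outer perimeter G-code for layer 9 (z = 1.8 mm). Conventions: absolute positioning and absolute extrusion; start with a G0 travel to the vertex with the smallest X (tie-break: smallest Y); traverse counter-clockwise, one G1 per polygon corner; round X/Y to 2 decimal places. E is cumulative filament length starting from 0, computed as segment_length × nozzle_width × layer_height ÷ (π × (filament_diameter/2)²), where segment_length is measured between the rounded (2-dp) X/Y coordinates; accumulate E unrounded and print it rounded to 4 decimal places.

G0 X-17.61 Y12.33 Z1.80
G1 X0.00 Y0.00 E0.4469
G1 X3.73 Y5.32 E0.5819
G1 X-13.88 Y17.66 E1.0289
G1 X-17.61 Y12.33 E1.1642

At z = 1.8 mm: the cube is present — its section is the full 6.5×21.5 rectangle; the cube at (12.5, -3) is not intersected at this z (z outside [2.5, 7.5]); the 5×19 cube at (16, 16) contributes its full rectangle; Subtracting the remaining from the first: starting from the 6.5×21.5 cube, the 5×19 cube at (16, 16) misses the remaining region (no effect) — 1 connected region; (whole slice rotated 55° about Z — lengths, areas and connectivity unchanged). The outline is a single polygon with 4 vertices. Extrusion per mm of travel: 0.25 × 0.2 / (π × 0.875²) = 0.020788. Accumulating E over each segment gives final E = 1.1642.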